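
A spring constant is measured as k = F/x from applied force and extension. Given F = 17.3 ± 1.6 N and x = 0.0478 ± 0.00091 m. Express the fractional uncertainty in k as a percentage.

Since k is a product/quotient, work with relative uncertainties:
  (1·δF/F)² = (1×0.0925)² = 0.00855;  (-1·δx/x)² = (-1×0.0190)² = 0.000362
δk/k = √(0.00892) = 0.0944

9.44%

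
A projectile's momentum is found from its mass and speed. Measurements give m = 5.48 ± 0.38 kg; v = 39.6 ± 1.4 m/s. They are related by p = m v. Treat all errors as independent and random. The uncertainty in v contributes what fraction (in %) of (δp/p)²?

20.6%

(δp/p)² = (1·δm/m)² + (1·δv/v)²
  m term: (1×0.0693)² = 0.00481
  v term: (1×0.0354)² = 0.00125
Total = 0.00606. Share from v = 0.00125/0.00606 = 0.206.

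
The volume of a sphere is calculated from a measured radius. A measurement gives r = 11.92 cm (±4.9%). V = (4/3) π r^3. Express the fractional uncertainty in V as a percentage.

V ∝ r^3, so δV/V = |3| · δr/r = 3 × 0.0490 = 0.147.

14.7%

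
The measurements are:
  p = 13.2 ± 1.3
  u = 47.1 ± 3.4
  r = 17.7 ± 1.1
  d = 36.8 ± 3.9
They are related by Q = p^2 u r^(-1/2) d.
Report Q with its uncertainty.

Q is a product of powers, so relative uncertainties combine in quadrature:
  (2·δp/p)² = (2×0.0985)² = 0.0388;  (1·δu/u)² = (1×0.0722)² = 0.00521;  (−½·δr/r)² = (-0.5×0.0621)² = 0.000966;  (1·δd/d)² = (1×0.106)² = 0.0112
δQ/Q = √(0.0562) = 0.237
Q = 71800, so δQ = 0.237 × 71800 = 17000.

71800 ± 17000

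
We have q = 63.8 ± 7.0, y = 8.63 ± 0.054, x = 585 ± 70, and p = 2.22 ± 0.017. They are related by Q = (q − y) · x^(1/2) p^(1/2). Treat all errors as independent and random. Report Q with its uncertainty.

Let u = q − y = 55.2. δu = √(δq² + δy²) = √(49.0 + 0.00292) = 7.00, so δu/u = 0.127.
Q is then a monomial in u, x, p:
δQ/Q = √((δu/u)² + (½·δx/x)² + (½·δp/p)²) = √(0.0161 + 0.00358 + 1.47e-05) = 0.140
Q = 1990, so δQ = 0.140 × 1990 = 279.

1990 ± 279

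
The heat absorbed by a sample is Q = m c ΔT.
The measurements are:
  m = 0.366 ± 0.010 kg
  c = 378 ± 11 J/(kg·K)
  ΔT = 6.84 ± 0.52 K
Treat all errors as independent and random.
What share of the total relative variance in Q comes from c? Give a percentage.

(δQ/Q)² = (1·δm/m)² + (1·δc/c)² + (1·δΔT/ΔT)²
  m term: (1×0.0273)² = 0.000747
  c term: (1×0.0291)² = 0.000847
  ΔT term: (1×0.0760)² = 0.00578
Total = 0.00737. Share from c = 0.000847/0.00737 = 0.115.

11.5%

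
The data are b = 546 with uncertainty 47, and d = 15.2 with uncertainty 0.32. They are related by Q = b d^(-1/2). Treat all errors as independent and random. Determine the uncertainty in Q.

Each factor contributes (exponent × relative error)² to (δQ/Q)²:
  (1·δb/b)² = (1×0.0861)² = 0.00741;  (−½·δd/d)² = (-0.5×0.0211)² = 0.000111
δQ/Q = √(0.00752) = 0.0867
Q = 140, so δQ = 0.0867 × 140 = 12.1.

12.1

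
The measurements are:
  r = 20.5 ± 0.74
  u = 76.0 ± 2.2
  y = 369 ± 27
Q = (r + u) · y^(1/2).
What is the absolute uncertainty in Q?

81.2

Let w = r + u = 96.5. δw = √(δr² + δu²) = √(0.548 + 4.84) = 2.32, so δw/w = 0.0241.
Q is then a monomial in w, y:
δQ/Q = √((δw/w)² + (½·δy/y)²) = √(0.000579 + 0.00134) = 0.0438
Q = 1850, so δQ = 0.0438 × 1850 = 81.2.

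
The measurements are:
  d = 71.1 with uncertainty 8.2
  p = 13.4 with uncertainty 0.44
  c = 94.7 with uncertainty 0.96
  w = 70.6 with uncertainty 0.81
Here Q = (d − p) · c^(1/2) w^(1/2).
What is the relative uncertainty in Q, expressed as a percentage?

Let u = d − p = 57.7. δu = √(δd² + δp²) = √(67.2 + 0.194) = 8.21, so δu/u = 0.142.
Q is then a monomial in u, c, w:
δQ/Q = √((δu/u)² + (½·δc/c)² + (½·δw/w)²) = √(0.0203 + 2.57e-05 + 3.29e-05) = 0.143

14.3%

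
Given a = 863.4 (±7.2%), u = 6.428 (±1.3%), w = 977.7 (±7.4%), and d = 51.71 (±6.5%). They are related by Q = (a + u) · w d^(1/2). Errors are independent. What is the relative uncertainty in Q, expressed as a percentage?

10.8%

Let h = a + u = 869.8. δh = √(δa² + δu²) = √(3860 + 0.00698) = 62.2, so δh/h = 0.0715.
Q is then a monomial in h, w, d:
δQ/Q = √((δh/h)² + (1·δw/w)² + (½·δd/d)²) = √(0.00511 + 0.00548 + 0.00106) = 0.108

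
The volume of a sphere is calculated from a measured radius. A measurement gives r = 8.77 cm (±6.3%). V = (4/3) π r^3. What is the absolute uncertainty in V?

V ∝ r^3, so δV/V = |3| · δr/r = 3 × 0.0630 = 0.189.
V = 2830 cm^3, so δV = 0.189 × 2830 = 534 cm^3.

534 cm^3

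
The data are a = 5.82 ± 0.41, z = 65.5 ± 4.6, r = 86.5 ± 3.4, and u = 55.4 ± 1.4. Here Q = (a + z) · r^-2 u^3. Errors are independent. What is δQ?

206

Let w = a + z = 71.3. δw = √(δa² + δz²) = √(0.168 + 21.2) = 4.62, so δw/w = 0.0648.
Q is then a monomial in w, r, u:
δQ/Q = √((δw/w)² + (-2·δr/r)² + (3·δu/u)²) = √(0.00419 + 0.00618 + 0.00575) = 0.127
Q = 1620, so δQ = 0.127 × 1620 = 206.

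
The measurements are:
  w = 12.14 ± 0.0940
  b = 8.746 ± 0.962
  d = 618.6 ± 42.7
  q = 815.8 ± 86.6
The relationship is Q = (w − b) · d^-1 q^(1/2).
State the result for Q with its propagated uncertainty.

Let u = w − b = 3.394. δu = √(δw² + δb²) = √(0.00884 + 0.925) = 0.967, so δu/u = 0.285.
Q is then a monomial in u, d, q:
δQ/Q = √((δu/u)² + (-1·δd/d)² + (½·δq/q)²) = √(0.0811 + 0.00476 + 0.00282) = 0.298
Q = 0.1567, so δQ = 0.298 × 0.1567 = 0.0467.

0.1567 ± 0.0467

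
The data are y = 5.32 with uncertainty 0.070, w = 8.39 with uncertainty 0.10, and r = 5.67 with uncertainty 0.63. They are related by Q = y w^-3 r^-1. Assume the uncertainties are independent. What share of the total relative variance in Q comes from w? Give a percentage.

(δQ/Q)² = (1·δy/y)² + (-3·δw/w)² + (-1·δr/r)²
  y term: (1×0.0132)² = 0.000173
  w term: (-3×0.0119)² = 0.00128
  r term: (-1×0.111)² = 0.0123
Total = 0.0138. Share from w = 0.00128/0.0138 = 0.0927.

9.27%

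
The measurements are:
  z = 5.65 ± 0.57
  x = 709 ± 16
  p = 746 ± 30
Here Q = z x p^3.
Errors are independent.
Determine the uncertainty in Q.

Each factor contributes (exponent × relative error)² to (δQ/Q)²:
  (1·δz/z)² = (1×0.101)² = 0.0102;  (1·δx/x)² = (1×0.0226)² = 0.000509;  (3·δp/p)² = (3×0.0402)² = 0.0146
δQ/Q = √(0.0252) = 0.159
Q = 1.66e+12, so δQ = 0.159 × 1.66e+12 = 2.64e+11.

2.64e+11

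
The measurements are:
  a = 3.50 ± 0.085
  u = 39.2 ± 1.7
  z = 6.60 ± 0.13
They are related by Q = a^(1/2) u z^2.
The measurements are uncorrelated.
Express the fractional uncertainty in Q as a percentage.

5.98%

Since Q is a product/quotient, work with relative uncertainties:
  (½·δa/a)² = (0.5×0.0243)² = 0.000147;  (1·δu/u)² = (1×0.0434)² = 0.00188;  (2·δz/z)² = (2×0.0197)² = 0.00155
δQ/Q = √(0.00358) = 0.0598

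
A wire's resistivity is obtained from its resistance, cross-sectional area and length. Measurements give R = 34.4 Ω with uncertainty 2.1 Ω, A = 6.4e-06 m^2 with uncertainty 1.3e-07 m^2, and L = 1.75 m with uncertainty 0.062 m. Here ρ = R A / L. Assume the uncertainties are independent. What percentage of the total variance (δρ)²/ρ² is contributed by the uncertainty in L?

(δρ/ρ)² = (1·δR/R)² + (1·δA/A)² + (-1·δL/L)²
  R term: (1×0.0610)² = 0.00373
  A term: (1×0.0203)² = 0.000413
  L term: (-1×0.0354)² = 0.00126
Total = 0.00539. Share from L = 0.00126/0.00539 = 0.233.

23.3%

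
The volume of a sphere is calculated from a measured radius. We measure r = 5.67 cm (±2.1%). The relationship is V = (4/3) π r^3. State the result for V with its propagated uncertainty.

764 ± 48.1 cm^3

V ∝ r^3, so δV/V = |3| · δr/r = 3 × 0.0210 = 0.0630.
V = 764 cm^3, so δV = 0.0630 × 764 = 48.1 cm^3.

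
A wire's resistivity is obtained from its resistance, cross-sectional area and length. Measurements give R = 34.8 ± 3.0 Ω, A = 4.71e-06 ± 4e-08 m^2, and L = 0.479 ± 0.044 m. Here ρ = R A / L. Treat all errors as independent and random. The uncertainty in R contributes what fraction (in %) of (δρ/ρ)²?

(δρ/ρ)² = (1·δR/R)² + (1·δA/A)² + (-1·δL/L)²
  R term: (1×0.0862)² = 0.00743
  A term: (1×0.00849)² = 7.21e-05
  L term: (-1×0.0919)² = 0.00844
Total = 0.0159. Share from R = 0.00743/0.0159 = 0.466.

46.6%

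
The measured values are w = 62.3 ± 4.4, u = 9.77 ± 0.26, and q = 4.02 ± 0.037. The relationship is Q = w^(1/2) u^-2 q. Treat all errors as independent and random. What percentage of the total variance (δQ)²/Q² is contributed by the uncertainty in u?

68.0%

(δQ/Q)² = (½·δw/w)² + (-2·δu/u)² + (1·δq/q)²
  w term: (0.5×0.0706)² = 0.00125
  u term: (-2×0.0266)² = 0.00283
  q term: (1×0.00920)² = 8.47e-05
Total = 0.00416. Share from u = 0.00283/0.00416 = 0.680.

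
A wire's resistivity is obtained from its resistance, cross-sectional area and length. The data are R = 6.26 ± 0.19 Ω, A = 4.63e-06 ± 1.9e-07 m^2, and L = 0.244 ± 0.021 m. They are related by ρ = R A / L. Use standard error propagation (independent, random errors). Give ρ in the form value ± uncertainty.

(1.19 ± 0.119) × 10^-4 Ω·m

ρ is a product of powers, so relative uncertainties combine in quadrature:
  (1·δR/R)² = (1×0.0304)² = 0.000921;  (1·δA/A)² = (1×0.0410)² = 0.00168;  (-1·δL/L)² = (-1×0.0861)² = 0.00741
δρ/ρ = √(0.0100) = 0.100
ρ = 0.000119 Ω·m, so δρ = 0.100 × 0.000119 = 1.19e-05 Ω·m.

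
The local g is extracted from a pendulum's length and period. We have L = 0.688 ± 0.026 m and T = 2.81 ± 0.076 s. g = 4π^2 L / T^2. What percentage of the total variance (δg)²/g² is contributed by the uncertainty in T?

(δg/g)² = (1·δL/L)² + (-2·δT/T)²
  L term: (1×0.0378)² = 0.00143
  T term: (-2×0.0270)² = 0.00293
Total = 0.00435. Share from T = 0.00293/0.00435 = 0.672.

67.2%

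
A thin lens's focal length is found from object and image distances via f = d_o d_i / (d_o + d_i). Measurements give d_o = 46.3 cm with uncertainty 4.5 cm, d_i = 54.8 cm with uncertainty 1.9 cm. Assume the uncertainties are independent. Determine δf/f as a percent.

∂f/∂d_o = (d_i/(d_o+d_i))² = 0.294;  ∂f/∂d_i = (d_o/(d_o+d_i))² = 0.210
δf = √((∂f/∂d_o · δd_o)² + (∂f/∂d_i · δd_i)²) = √(1.75 + 0.159) = 1.38 cm
f = 25.1 cm, so δf/f = 1.38/25.1 = 0.0550.

5.50%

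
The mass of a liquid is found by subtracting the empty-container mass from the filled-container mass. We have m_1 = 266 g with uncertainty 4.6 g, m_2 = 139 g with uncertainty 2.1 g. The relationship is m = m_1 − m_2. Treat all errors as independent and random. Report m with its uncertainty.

Sums and differences: (δm)² = Σ (cᵢ δxᵢ)².
  (δm_1)² = 21.2;  (δm_2)² = 4.41
δm = √(25.6) = 5.06 g
m = 127 g.

127 ± 5.06 g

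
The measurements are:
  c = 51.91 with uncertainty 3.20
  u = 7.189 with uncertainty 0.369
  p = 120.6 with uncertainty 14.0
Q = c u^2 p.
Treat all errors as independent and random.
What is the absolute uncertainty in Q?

54000

Each factor contributes (exponent × relative error)² to (δQ/Q)²:
  (1·δc/c)² = (1×0.0616)² = 0.00380;  (2·δu/u)² = (2×0.0513)² = 0.0105;  (1·δp/p)² = (1×0.116)² = 0.0135
δQ/Q = √(0.0278) = 0.167
Q = 323500, so δQ = 0.167 × 323500 = 54000.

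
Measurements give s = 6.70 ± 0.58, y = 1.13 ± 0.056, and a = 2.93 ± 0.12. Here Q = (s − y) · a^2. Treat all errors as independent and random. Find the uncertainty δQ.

6.35

Let u = s − y = 5.57. δu = √(δs² + δy²) = √(0.336 + 0.00314) = 0.583, so δu/u = 0.105.
Q is then a monomial in u, a:
δQ/Q = √((δu/u)² + (2·δa/a)²) = √(0.0109 + 0.00671) = 0.133
Q = 47.8, so δQ = 0.133 × 47.8 = 6.35.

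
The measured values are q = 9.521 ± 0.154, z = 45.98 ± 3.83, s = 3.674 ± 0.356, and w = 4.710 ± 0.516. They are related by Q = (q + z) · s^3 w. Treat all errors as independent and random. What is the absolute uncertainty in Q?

4130

Let u = q + z = 55.50. δu = √(δq² + δz²) = √(0.0237 + 14.7) = 3.83, so δu/u = 0.0691.
Q is then a monomial in u, s, w:
δQ/Q = √((δu/u)² + (3·δs/s)² + (1·δw/w)²) = √(0.00477 + 0.0845 + 0.0120) = 0.318
Q = 12960, so δQ = 0.318 × 12960 = 4130.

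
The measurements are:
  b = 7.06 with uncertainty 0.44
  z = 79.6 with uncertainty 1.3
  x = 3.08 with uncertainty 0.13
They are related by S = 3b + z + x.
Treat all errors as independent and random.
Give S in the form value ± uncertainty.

S is a linear combination, so absolute uncertainties add in quadrature:
  (3·δb)² = 1.74;  (δz)² = 1.69;  (δx)² = 0.0169
δS = √(3.45) = 1.86
S = 104.

104 ± 1.86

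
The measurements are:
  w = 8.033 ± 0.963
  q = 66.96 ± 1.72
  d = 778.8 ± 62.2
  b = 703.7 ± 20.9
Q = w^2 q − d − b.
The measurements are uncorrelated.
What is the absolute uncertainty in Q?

Let p = w^2·q = 4321. δp/p = √((2·δw/w)² + (1·δq/q)²) = √(0.0575 + 0.000660) = 0.241, so δp = 1040.
Q = p − d − b: δQ = √(δp² + δd² + δb²) = √(1.09e+06 + 3870 + 437) = 1040

1040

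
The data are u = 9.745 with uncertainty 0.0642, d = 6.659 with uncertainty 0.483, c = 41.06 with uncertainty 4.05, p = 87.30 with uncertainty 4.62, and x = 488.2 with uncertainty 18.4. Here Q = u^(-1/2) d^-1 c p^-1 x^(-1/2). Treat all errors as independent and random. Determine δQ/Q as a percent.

Products/powers → add relative errors in quadrature, weighted by exponent:
  (−½·δu/u)² = (-0.5×0.00659)² = 1.09e-05;  (-1·δd/d)² = (-1×0.0725)² = 0.00526;  (1·δc/c)² = (1×0.0986)² = 0.00973;  (-1·δp/p)² = (-1×0.0529)² = 0.00280;  (−½·δx/x)² = (-0.5×0.0377)² = 0.000355
δQ/Q = √(0.0182) = 0.135

13.5%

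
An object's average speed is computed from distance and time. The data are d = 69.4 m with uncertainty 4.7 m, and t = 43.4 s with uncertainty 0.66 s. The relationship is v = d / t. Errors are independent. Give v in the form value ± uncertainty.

For a monomial v ∝ d, t^-1, fractional errors add in quadrature:
  (1·δd/d)² = (1×0.0677)² = 0.00459;  (-1·δt/t)² = (-1×0.0152)² = 0.000231
δv/v = √(0.00482) = 0.0694
v = 1.60 m/s, so δv = 0.0694 × 1.60 = 0.111 m/s.

1.60 ± 0.111 m/s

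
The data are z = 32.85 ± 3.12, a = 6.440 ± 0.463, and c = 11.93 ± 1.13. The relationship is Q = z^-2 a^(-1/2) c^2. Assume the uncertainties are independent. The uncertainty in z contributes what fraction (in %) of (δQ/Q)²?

(δQ/Q)² = (-2·δz/z)² + (−½·δa/a)² + (2·δc/c)²
  z term: (-2×0.0950)² = 0.0361
  a term: (-0.5×0.0719)² = 0.00129
  c term: (2×0.0947)² = 0.0359
Total = 0.0733. Share from z = 0.0361/0.0733 = 0.493.

49.3%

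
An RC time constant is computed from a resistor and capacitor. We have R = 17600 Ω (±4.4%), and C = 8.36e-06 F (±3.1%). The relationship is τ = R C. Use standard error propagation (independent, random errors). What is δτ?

0.00792 s

Products/powers → add relative errors in quadrature, weighted by exponent:
  (1·δR/R)² = (1×0.0440)² = 0.00194;  (1·δC/C)² = (1×0.0310)² = 0.000961
δτ/τ = √(0.00290) = 0.0538
τ = 0.147 s, so δτ = 0.0538 × 0.147 = 0.00792 s.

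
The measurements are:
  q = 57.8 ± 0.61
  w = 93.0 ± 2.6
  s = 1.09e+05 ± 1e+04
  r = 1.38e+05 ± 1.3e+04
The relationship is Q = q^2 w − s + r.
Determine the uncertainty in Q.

Let p = q^2·w = 3.11e+05. δp/p = √((2·δq/q)² + (1·δw/w)²) = √(0.000446 + 0.000782) = 0.0350, so δp = 10900.
Q = p − s + r: δQ = √(δp² + δs² + δr²) = √(1.18e+08 + 1e+08 + 1.69e+08) = 19700

19700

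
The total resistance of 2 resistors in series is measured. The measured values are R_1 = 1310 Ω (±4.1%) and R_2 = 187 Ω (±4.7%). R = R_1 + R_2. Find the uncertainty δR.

54.4 Ω

Each term contributes (cᵢ δxᵢ)² to (δR)²:
  (δR_1)² = 2880;  (δR_2)² = 77.2
δR = √(2960) = 54.4 Ω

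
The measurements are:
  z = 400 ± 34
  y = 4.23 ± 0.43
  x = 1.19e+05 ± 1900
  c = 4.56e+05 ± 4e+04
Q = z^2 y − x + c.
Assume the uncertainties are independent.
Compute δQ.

1.4e+05

Let p = z^2·y = 6.77e+05. δp/p = √((2·δz/z)² + (1·δy/y)²) = √(0.0289 + 0.0103) = 0.198, so δp = 1.34e+05.
Q = p − x + c: δQ = √(δp² + δx² + δc²) = √(1.8e+10 + 3.61e+06 + 1.6e+09) = 1.4e+05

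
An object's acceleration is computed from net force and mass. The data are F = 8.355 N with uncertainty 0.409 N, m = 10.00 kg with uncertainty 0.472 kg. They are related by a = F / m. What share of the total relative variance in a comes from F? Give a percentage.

51.8%

(δa/a)² = (1·δF/F)² + (-1·δm/m)²
  F term: (1×0.0490)² = 0.00240
  m term: (-1×0.0472)² = 0.00223
Total = 0.00462. Share from F = 0.00240/0.00462 = 0.518.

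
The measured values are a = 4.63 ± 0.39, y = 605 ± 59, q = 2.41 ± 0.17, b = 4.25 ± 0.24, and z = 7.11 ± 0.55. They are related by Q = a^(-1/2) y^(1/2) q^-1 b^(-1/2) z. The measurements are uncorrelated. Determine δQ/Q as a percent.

12.6%

For a monomial Q ∝ a^(-1/2), y^(1/2), q^-1, b^(-1/2), z, fractional errors add in quadrature:
  (−½·δa/a)² = (-0.5×0.0842)² = 0.00177;  (½·δy/y)² = (0.5×0.0975)² = 0.00238;  (-1·δq/q)² = (-1×0.0705)² = 0.00498;  (−½·δb/b)² = (-0.5×0.0565)² = 0.000797;  (1·δz/z)² = (1×0.0774)² = 0.00598
δQ/Q = √(0.0159) = 0.126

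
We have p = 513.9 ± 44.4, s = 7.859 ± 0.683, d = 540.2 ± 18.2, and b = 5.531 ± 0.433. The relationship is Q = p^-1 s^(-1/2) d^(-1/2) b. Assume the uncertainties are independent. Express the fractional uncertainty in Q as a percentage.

Products/powers → add relative errors in quadrature, weighted by exponent:
  (-1·δp/p)² = (-1×0.0864)² = 0.00746;  (−½·δs/s)² = (-0.5×0.0869)² = 0.00189;  (−½·δd/d)² = (-0.5×0.0337)² = 0.000284;  (1·δb/b)² = (1×0.0783)² = 0.00613
δQ/Q = √(0.0158) = 0.126

12.6%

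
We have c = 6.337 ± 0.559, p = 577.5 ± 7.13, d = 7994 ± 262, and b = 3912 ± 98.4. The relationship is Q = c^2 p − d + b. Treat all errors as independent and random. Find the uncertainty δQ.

4110

Let w = c^2·p = 23190. δw/w = √((2·δc/c)² + (1·δp/p)²) = √(0.0311 + 0.000152) = 0.177, so δw = 4100.
Q = w − d + b: δQ = √(δw² + δd² + δb²) = √(1.68e+07 + 68600 + 9680) = 4110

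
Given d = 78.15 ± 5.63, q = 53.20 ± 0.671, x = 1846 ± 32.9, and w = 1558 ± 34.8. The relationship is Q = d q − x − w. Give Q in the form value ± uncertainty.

Let p = d·q = 4158. δp/p = √((1·δd/d)² + (1·δq/q)²) = √(0.00519 + 0.000159) = 0.0731, so δp = 304.
Q = p − x − w: δQ = √(δp² + δx² + δw²) = √(92500 + 1080 + 1210) = 308
Q = 753.6.

753.6 ± 308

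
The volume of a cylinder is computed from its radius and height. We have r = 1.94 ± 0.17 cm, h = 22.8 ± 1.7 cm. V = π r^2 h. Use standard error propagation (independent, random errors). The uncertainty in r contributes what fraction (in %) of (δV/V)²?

84.7%

(δV/V)² = (2·δr/r)² + (1·δh/h)²
  r term: (2×0.0876)² = 0.0307
  h term: (1×0.0746)² = 0.00556
Total = 0.0363. Share from r = 0.0307/0.0363 = 0.847.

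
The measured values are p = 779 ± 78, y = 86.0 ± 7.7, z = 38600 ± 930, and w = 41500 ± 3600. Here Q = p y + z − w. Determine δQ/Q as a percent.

Let h = p·y = 67000. δh/h = √((1·δp/p)² + (1·δy/y)²) = √(0.0100 + 0.00802) = 0.134, so δh = 9000.
Q = h + z − w: δQ = √(δh² + δz² + δw²) = √(8.1e+07 + 8.65e+05 + 1.3e+07) = 9740
Q = 64100, so δQ/Q = 9740/64100 = 0.152.

15.2%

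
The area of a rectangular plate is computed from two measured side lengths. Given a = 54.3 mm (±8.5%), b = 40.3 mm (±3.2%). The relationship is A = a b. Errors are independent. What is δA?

199 mm^2

Since A is a product/quotient, work with relative uncertainties:
  (1·δa/a)² = (1×0.0850)² = 0.00723;  (1·δb/b)² = (1×0.0320)² = 0.00102
δA/A = √(0.00825) = 0.0908
A = 2190 mm^2, so δA = 0.0908 × 2190 = 199 mm^2.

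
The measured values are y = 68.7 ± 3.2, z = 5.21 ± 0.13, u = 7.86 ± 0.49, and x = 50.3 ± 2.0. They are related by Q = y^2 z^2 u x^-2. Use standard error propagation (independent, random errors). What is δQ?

Each factor contributes (exponent × relative error)² to (δQ/Q)²:
  (2·δy/y)² = (2×0.0466)² = 0.00868;  (2·δz/z)² = (2×0.0250)² = 0.00249;  (1·δu/u)² = (1×0.0623)² = 0.00389;  (-2·δx/x)² = (-2×0.0398)² = 0.00632
δQ/Q = √(0.0214) = 0.146
Q = 398, so δQ = 0.146 × 398 = 58.2.

58.2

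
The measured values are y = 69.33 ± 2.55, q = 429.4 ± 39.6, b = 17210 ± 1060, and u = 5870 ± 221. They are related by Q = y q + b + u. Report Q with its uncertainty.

52850 ± 3150

Let p = y·q = 29770. δp/p = √((1·δy/y)² + (1·δq/q)²) = √(0.00135 + 0.00850) = 0.0993, so δp = 2960.
Q = p + b + u: δQ = √(δp² + δb² + δu²) = √(8.74e+06 + 1.12e+06 + 48800) = 3150
Q = 52850.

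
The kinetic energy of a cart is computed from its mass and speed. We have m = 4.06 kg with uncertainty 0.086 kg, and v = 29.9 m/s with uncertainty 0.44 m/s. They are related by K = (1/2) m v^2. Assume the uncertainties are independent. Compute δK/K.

Since K is a product/quotient, work with relative uncertainties:
  (1·δm/m)² = (1×0.0212)² = 0.000449;  (2·δv/v)² = (2×0.0147)² = 0.000866
δK/K = √(0.00131) = 0.0363

0.0363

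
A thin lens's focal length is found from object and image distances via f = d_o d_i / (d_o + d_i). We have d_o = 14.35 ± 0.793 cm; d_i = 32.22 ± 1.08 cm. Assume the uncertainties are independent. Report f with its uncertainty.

9.928 ± 0.393 cm

∂f/∂d_o = (d_i/(d_o+d_i))² = 0.479;  ∂f/∂d_i = (d_o/(d_o+d_i))² = 0.0949
δf = √((∂f/∂d_o · δd_o)² + (∂f/∂d_i · δd_i)²) = √(0.144 + 0.0105) = 0.393 cm
f = 9.928 cm.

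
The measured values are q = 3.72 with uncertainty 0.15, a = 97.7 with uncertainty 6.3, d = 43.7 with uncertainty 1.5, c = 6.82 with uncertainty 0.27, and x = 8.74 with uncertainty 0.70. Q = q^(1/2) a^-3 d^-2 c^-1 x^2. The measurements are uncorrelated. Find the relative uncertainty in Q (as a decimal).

Products/powers → add relative errors in quadrature, weighted by exponent:
  (½·δq/q)² = (0.5×0.0403)² = 0.000406;  (-3·δa/a)² = (-3×0.0645)² = 0.0374;  (-2·δd/d)² = (-2×0.0343)² = 0.00471;  (-1·δc/c)² = (-1×0.0396)² = 0.00157;  (2·δx/x)² = (2×0.0801)² = 0.0257
δQ/Q = √(0.0698) = 0.264

0.264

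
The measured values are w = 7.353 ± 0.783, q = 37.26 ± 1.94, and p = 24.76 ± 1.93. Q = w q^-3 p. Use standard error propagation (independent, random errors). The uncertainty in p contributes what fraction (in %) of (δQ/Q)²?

14.5%

(δQ/Q)² = (1·δw/w)² + (-3·δq/q)² + (1·δp/p)²
  w term: (1×0.106)² = 0.0113
  q term: (-3×0.0521)² = 0.0244
  p term: (1×0.0779)² = 0.00608
Total = 0.0418. Share from p = 0.00608/0.0418 = 0.145.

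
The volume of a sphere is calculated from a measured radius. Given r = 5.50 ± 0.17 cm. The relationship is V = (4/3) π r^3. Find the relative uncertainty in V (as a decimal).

V ∝ r^3, so δV/V = |3| · δr/r = 3 × 0.0309 = 0.0927.

0.0927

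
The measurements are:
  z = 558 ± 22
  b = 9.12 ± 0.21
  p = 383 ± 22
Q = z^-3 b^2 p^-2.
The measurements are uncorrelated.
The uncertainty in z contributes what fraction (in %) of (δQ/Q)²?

47.7%

(δQ/Q)² = (-3·δz/z)² + (2·δb/b)² + (-2·δp/p)²
  z term: (-3×0.0394)² = 0.0140
  b term: (2×0.0230)² = 0.00212
  p term: (-2×0.0574)² = 0.0132
Total = 0.0293. Share from z = 0.0140/0.0293 = 0.477.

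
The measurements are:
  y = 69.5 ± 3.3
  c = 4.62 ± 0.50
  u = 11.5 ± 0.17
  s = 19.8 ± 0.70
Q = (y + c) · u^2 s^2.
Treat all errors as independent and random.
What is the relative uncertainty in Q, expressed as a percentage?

Let w = y + c = 74.1. δw = √(δy² + δc²) = √(10.9 + 0.250) = 3.34, so δw/w = 0.0450.
Q is then a monomial in w, u, s:
δQ/Q = √((δw/w)² + (2·δu/u)² + (2·δs/s)²) = √(0.00203 + 0.000874 + 0.00500) = 0.0889

8.89%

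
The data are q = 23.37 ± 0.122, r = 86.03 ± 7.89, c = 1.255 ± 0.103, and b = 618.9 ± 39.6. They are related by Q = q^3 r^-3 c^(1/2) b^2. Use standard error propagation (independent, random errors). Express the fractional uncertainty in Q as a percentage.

30.7%

Q is a product of powers, so relative uncertainties combine in quadrature:
  (3·δq/q)² = (3×0.00522)² = 0.000245;  (-3·δr/r)² = (-3×0.0917)² = 0.0757;  (½·δc/c)² = (0.5×0.0821)² = 0.00168;  (2·δb/b)² = (2×0.0640)² = 0.0164
δQ/Q = √(0.0940) = 0.307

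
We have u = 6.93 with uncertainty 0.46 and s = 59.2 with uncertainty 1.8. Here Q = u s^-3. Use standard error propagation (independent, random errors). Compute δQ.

For a monomial Q ∝ u, s^-3, fractional errors add in quadrature:
  (1·δu/u)² = (1×0.0664)² = 0.00441;  (-3·δs/s)² = (-3×0.0304)² = 0.00832
δQ/Q = √(0.0127) = 0.113
Q = 3.34e-05, so δQ = 0.113 × 3.34e-05 = 3.77e-06.

3.77e-06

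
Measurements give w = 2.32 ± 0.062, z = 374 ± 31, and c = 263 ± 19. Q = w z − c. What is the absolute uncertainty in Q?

77.9

Let p = w·z = 868. δp/p = √((1·δw/w)² + (1·δz/z)²) = √(0.000714 + 0.00687) = 0.0871, so δp = 75.6.
Q = p − c: δQ = √(δp² + δc²) = √(5710 + 361) = 77.9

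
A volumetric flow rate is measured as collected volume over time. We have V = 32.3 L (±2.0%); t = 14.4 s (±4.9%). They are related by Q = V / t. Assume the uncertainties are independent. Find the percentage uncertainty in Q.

Since Q is a product/quotient, work with relative uncertainties:
  (1·δV/V)² = (1×0.0200)² = 0.000400;  (-1·δt/t)² = (-1×0.0490)² = 0.00240
δQ/Q = √(0.00280) = 0.0529

5.29%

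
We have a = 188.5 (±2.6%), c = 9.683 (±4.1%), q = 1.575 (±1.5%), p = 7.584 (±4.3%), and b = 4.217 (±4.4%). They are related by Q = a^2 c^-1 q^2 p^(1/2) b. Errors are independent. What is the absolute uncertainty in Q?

9270

Relative error in a monomial: (δQ/Q)² = Σ (nᵢ · δxᵢ/xᵢ)².
  (2·δa/a)² = (2×0.0260)² = 0.00270;  (-1·δc/c)² = (-1×0.0410)² = 0.00168;  (2·δq/q)² = (2×0.0150)² = 0.000900;  (½·δp/p)² = (0.5×0.0430)² = 0.000462;  (1·δb/b)² = (1×0.0440)² = 0.00194
δQ/Q = √(0.00768) = 0.0877
Q = 105700, so δQ = 0.0877 × 105700 = 9270.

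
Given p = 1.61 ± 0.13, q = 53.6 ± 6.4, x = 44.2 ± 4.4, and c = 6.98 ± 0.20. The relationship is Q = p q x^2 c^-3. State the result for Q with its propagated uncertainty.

496 ± 129

Since Q is a product/quotient, work with relative uncertainties:
  (1·δp/p)² = (1×0.0807)² = 0.00652;  (1·δq/q)² = (1×0.119)² = 0.0143;  (2·δx/x)² = (2×0.0995)² = 0.0396;  (-3·δc/c)² = (-3×0.0287)² = 0.00739
δQ/Q = √(0.0678) = 0.260
Q = 496, so δQ = 0.260 × 496 = 129.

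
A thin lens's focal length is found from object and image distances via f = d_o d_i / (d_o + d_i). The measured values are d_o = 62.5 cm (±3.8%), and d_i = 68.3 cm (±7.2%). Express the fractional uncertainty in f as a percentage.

3.97%

∂f/∂d_o = (d_i/(d_o+d_i))² = 0.273;  ∂f/∂d_i = (d_o/(d_o+d_i))² = 0.228
δf = √((∂f/∂d_o · δd_o)² + (∂f/∂d_i · δd_i)²) = √(0.419 + 1.26) = 1.30 cm
f = 32.6 cm, so δf/f = 1.30/32.6 = 0.0397.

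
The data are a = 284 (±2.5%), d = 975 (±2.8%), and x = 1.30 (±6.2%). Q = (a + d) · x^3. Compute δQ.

Let u = a + d = 1260. δu = √(δa² + δd²) = √(50.4 + 745) = 28.2, so δu/u = 0.0224.
Q is then a monomial in u, x:
δQ/Q = √((δu/u)² + (3·δx/x)²) = √(0.000502 + 0.0346) = 0.187
Q = 2770, so δQ = 0.187 × 2770 = 518.

518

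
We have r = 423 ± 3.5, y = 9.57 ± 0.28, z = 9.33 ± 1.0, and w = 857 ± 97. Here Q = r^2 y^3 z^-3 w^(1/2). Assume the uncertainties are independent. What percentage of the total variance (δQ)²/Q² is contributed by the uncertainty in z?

(δQ/Q)² = (2·δr/r)² + (3·δy/y)² + (-3·δz/z)² + (½·δw/w)²
  r term: (2×0.00827)² = 0.000274
  y term: (3×0.0293)² = 0.00770
  z term: (-3×0.107)² = 0.103
  w term: (0.5×0.113)² = 0.00320
Total = 0.115. Share from z = 0.103/0.115 = 0.902.

90.2%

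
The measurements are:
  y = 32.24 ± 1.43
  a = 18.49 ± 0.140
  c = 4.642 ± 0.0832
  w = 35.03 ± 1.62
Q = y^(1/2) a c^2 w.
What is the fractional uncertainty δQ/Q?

Q is a product of powers, so relative uncertainties combine in quadrature:
  (½·δy/y)² = (0.5×0.0444)² = 0.000492;  (1·δa/a)² = (1×0.00757)² = 5.73e-05;  (2·δc/c)² = (2×0.0179)² = 0.00128;  (1·δw/w)² = (1×0.0462)² = 0.00214
δQ/Q = √(0.00397) = 0.0630

0.0630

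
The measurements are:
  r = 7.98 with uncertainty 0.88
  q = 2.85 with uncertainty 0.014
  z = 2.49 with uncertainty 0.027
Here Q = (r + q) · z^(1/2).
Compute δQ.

1.39

Let u = r + q = 10.8. δu = √(δr² + δq²) = √(0.774 + 0.000196) = 0.880, so δu/u = 0.0813.
Q is then a monomial in u, z:
δQ/Q = √((δu/u)² + (½·δz/z)²) = √(0.00660 + 2.94e-05) = 0.0814
Q = 17.1, so δQ = 0.0814 × 17.1 = 1.39.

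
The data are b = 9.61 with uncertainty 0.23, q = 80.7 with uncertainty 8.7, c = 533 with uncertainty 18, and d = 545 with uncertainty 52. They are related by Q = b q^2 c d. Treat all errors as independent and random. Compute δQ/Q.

0.239

Since Q is a product/quotient, work with relative uncertainties:
  (1·δb/b)² = (1×0.0239)² = 0.000573;  (2·δq/q)² = (2×0.108)² = 0.0465;  (1·δc/c)² = (1×0.0338)² = 0.00114;  (1·δd/d)² = (1×0.0954)² = 0.00910
δQ/Q = √(0.0573) = 0.239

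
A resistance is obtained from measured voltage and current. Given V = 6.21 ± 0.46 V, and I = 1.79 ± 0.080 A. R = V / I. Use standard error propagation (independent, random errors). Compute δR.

Since R is a product/quotient, work with relative uncertainties:
  (1·δV/V)² = (1×0.0741)² = 0.00549;  (-1·δI/I)² = (-1×0.0447)² = 0.00200
δR/R = √(0.00748) = 0.0865
R = 3.47 Ω, so δR = 0.0865 × 3.47 = 0.300 Ω.

0.300 Ω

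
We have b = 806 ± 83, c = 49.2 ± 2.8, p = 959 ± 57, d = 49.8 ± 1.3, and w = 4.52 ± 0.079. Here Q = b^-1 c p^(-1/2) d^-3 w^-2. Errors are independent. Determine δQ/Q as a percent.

Q is a product of powers, so relative uncertainties combine in quadrature:
  (-1·δb/b)² = (-1×0.103)² = 0.0106;  (1·δc/c)² = (1×0.0569)² = 0.00324;  (−½·δp/p)² = (-0.5×0.0594)² = 0.000883;  (-3·δd/d)² = (-3×0.0261)² = 0.00613;  (-2·δw/w)² = (-2×0.0175)² = 0.00122
δQ/Q = √(0.0221) = 0.149

14.9%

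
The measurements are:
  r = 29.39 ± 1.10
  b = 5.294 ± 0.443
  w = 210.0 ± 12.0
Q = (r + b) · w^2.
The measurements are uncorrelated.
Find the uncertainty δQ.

1.82e+05

Let u = r + b = 34.68. δu = √(δr² + δb²) = √(1.21 + 0.196) = 1.19, so δu/u = 0.0342.
Q is then a monomial in u, w:
δQ/Q = √((δu/u)² + (2·δw/w)²) = √(0.00117 + 0.0131) = 0.119
Q = 1.53e+06, so δQ = 0.119 × 1.53e+06 = 1.82e+05.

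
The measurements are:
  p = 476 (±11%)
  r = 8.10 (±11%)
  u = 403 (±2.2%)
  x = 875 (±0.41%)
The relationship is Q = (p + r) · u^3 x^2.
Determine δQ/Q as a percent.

12.7%

Let w = p + r = 484. δw = √(δp² + δr²) = √(2740 + 0.794) = 52.4, so δw/w = 0.108.
Q is then a monomial in w, u, x:
δQ/Q = √((δw/w)² + (3·δu/u)² + (2·δx/x)²) = √(0.0117 + 0.00436 + 6.72e-05) = 0.127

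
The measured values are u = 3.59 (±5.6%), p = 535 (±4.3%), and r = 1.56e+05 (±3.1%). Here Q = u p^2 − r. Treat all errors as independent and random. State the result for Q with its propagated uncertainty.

Let w = u·p^2 = 1.03e+06. δw/w = √((1·δu/u)² + (2·δp/p)²) = √(0.00314 + 0.00740) = 0.103, so δw = 1.05e+05.
Q = w − r: δQ = √(δw² + δr²) = √(1.11e+10 + 2.34e+07) = 1.06e+05
Q = 8.72e+05.

(8.72 ± 1.06) × 10^5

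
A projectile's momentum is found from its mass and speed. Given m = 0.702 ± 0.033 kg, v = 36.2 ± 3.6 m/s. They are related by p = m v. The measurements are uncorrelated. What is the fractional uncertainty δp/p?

p is a product of powers, so relative uncertainties combine in quadrature:
  (1·δm/m)² = (1×0.0470)² = 0.00221;  (1·δv/v)² = (1×0.0994)² = 0.00989
δp/p = √(0.0121) = 0.110

0.110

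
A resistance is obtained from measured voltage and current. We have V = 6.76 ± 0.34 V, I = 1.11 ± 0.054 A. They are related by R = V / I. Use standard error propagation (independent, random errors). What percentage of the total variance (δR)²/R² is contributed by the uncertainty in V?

(δR/R)² = (1·δV/V)² + (-1·δI/I)²
  V term: (1×0.0503)² = 0.00253
  I term: (-1×0.0486)² = 0.00237
Total = 0.00490. Share from V = 0.00253/0.00490 = 0.517.

51.7%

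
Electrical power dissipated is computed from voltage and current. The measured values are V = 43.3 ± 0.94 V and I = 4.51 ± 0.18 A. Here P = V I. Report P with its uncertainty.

195 ± 8.87 W

Products/powers → add relative errors in quadrature, weighted by exponent:
  (1·δV/V)² = (1×0.0217)² = 0.000471;  (1·δI/I)² = (1×0.0399)² = 0.00159
δP/P = √(0.00206) = 0.0454
P = 195 W, so δP = 0.0454 × 195 = 8.87 W.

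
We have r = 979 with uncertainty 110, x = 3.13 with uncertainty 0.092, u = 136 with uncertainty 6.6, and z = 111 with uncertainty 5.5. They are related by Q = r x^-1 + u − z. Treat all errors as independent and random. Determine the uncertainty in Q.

Let p = r·x^-1 = 313. δp/p = √((1·δr/r)² + (-1·δx/x)²) = √(0.0126 + 0.000864) = 0.116, so δp = 36.3.
Q = p + u − z: δQ = √(δp² + δu² + δz²) = √(1320 + 43.6 + 30.2) = 37.3

37.3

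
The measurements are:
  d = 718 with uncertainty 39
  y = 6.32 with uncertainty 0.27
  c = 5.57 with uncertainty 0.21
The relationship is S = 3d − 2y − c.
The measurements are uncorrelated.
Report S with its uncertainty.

2140 ± 117

Sums and differences: (δS)² = Σ (cᵢ δxᵢ)².
  (3·δd)² = 13700;  (2·δy)² = 0.292;  (δc)² = 0.0441
δS = √(13700) = 117
S = 2140.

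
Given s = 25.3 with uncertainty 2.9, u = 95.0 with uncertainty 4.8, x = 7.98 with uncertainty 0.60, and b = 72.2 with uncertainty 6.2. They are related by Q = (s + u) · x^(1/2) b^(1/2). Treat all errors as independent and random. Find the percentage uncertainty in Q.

Let w = s + u = 120. δw = √(δs² + δu²) = √(8.41 + 23.0) = 5.61, so δw/w = 0.0466.
Q is then a monomial in w, x, b:
δQ/Q = √((δw/w)² + (½·δx/x)² + (½·δb/b)²) = √(0.00217 + 0.00141 + 0.00184) = 0.0737

7.37%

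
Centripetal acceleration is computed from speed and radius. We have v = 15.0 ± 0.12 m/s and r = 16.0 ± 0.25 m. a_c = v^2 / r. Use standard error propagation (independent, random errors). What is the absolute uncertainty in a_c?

0.314 m/s^2

Since a_c is a product/quotient, work with relative uncertainties:
  (2·δv/v)² = (2×0.00800)² = 0.000256;  (-1·δr/r)² = (-1×0.0156)² = 0.000244
δa_c/a_c = √(0.000500) = 0.0224
a_c = 14.1 m/s^2, so δa_c = 0.0224 × 14.1 = 0.314 m/s^2.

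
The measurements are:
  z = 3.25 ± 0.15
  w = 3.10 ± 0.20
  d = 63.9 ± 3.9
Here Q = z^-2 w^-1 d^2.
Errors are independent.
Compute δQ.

20.7

Each factor contributes (exponent × relative error)² to (δQ/Q)²:
  (-2·δz/z)² = (-2×0.0462)² = 0.00852;  (-1·δw/w)² = (-1×0.0645)² = 0.00416;  (2·δd/d)² = (2×0.0610)² = 0.0149
δQ/Q = √(0.0276) = 0.166
Q = 125, so δQ = 0.166 × 125 = 20.7.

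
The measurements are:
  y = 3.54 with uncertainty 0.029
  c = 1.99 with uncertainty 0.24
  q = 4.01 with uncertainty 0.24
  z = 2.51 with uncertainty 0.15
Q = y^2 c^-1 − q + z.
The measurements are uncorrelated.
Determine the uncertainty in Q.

Let p = y^2·c^-1 = 6.30. δp/p = √((2·δy/y)² + (-1·δc/c)²) = √(0.000268 + 0.0145) = 0.122, so δp = 0.766.
Q = p − q + z: δQ = √(δp² + δq² + δz²) = √(0.587 + 0.0576 + 0.0225) = 0.817

0.817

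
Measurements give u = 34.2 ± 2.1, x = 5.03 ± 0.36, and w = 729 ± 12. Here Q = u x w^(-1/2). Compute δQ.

Each factor contributes (exponent × relative error)² to (δQ/Q)²:
  (1·δu/u)² = (1×0.0614)² = 0.00377;  (1·δx/x)² = (1×0.0716)² = 0.00512;  (−½·δw/w)² = (-0.5×0.0165)² = 6.77e-05
δQ/Q = √(0.00896) = 0.0947
Q = 6.37, so δQ = 0.0947 × 6.37 = 0.603.

0.603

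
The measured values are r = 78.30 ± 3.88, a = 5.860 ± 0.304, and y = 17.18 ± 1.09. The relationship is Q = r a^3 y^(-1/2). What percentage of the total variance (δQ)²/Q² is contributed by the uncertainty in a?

87.5%

(δQ/Q)² = (1·δr/r)² + (3·δa/a)² + (−½·δy/y)²
  r term: (1×0.0496)² = 0.00246
  a term: (3×0.0519)² = 0.0242
  y term: (-0.5×0.0634)² = 0.00101
Total = 0.0277. Share from a = 0.0242/0.0277 = 0.875.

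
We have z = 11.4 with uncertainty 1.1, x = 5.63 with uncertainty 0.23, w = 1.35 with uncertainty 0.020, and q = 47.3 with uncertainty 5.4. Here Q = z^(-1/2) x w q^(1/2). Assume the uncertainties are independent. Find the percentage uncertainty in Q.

For a monomial Q ∝ z^(-1/2), x, w, q^(1/2), fractional errors add in quadrature:
  (−½·δz/z)² = (-0.5×0.0965)² = 0.00233;  (1·δx/x)² = (1×0.0409)² = 0.00167;  (1·δw/w)² = (1×0.0148)² = 0.000219;  (½·δq/q)² = (0.5×0.114)² = 0.00326
δQ/Q = √(0.00747) = 0.0865

8.65%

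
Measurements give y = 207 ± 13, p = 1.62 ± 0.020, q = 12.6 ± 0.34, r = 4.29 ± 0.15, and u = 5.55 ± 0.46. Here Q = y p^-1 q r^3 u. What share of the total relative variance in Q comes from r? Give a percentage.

(δQ/Q)² = (1·δy/y)² + (-1·δp/p)² + (1·δq/q)² + (3·δr/r)² + (1·δu/u)²
  y term: (1×0.0628)² = 0.00394
  p term: (-1×0.0123)² = 0.000152
  q term: (1×0.0270)² = 0.000728
  r term: (3×0.0350)² = 0.0110
  u term: (1×0.0829)² = 0.00687
Total = 0.0227. Share from r = 0.0110/0.0227 = 0.485.

48.5%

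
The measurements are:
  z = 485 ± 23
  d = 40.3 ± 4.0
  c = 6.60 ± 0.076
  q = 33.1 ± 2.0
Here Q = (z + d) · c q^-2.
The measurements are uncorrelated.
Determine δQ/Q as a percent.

12.9%

Let u = z + d = 525. δu = √(δz² + δd²) = √(529 + 16.0) = 23.3, so δu/u = 0.0444.
Q is then a monomial in u, c, q:
δQ/Q = √((δu/u)² + (1·δc/c)² + (-2·δq/q)²) = √(0.00198 + 0.000133 + 0.0146) = 0.129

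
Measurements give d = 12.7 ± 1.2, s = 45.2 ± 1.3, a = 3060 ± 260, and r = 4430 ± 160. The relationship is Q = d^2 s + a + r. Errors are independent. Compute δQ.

Let p = d^2·s = 7290. δp/p = √((2·δd/d)² + (1·δs/s)²) = √(0.0357 + 0.000827) = 0.191, so δp = 1390.
Q = p + a + r: δQ = √(δp² + δa² + δr²) = √(1.94e+06 + 67600 + 25600) = 1430

1430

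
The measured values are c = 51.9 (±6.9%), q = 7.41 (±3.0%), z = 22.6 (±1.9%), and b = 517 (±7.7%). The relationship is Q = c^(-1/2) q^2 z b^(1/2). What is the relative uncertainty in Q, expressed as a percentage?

Relative error in a monomial: (δQ/Q)² = Σ (nᵢ · δxᵢ/xᵢ)².
  (−½·δc/c)² = (-0.5×0.0690)² = 0.00119;  (2·δq/q)² = (2×0.0300)² = 0.00360;  (1·δz/z)² = (1×0.0190)² = 0.000361;  (½·δb/b)² = (0.5×0.0770)² = 0.00148
δQ/Q = √(0.00663) = 0.0814

8.14%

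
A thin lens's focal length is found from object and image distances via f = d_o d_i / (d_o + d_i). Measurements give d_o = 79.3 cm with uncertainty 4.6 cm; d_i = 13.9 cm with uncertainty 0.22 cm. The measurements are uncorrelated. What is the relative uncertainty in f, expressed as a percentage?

1.60%

∂f/∂d_o = (d_i/(d_o+d_i))² = 0.0222;  ∂f/∂d_i = (d_o/(d_o+d_i))² = 0.724
δf = √((∂f/∂d_o · δd_o)² + (∂f/∂d_i · δd_i)²) = √(0.0105 + 0.0254) = 0.189 cm
f = 11.8 cm, so δf/f = 0.189/11.8 = 0.0160.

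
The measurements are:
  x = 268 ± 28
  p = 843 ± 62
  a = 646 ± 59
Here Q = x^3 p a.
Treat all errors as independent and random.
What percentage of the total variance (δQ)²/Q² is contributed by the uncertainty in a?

(δQ/Q)² = (3·δx/x)² + (1·δp/p)² + (1·δa/a)²
  x term: (3×0.104)² = 0.0982
  p term: (1×0.0735)² = 0.00541
  a term: (1×0.0913)² = 0.00834
Total = 0.112. Share from a = 0.00834/0.112 = 0.0745.

7.45%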